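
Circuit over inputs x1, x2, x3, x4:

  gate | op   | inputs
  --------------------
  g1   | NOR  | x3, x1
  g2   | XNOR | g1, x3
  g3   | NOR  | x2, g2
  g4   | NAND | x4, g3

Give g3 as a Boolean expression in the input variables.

g1 = x3 NOR x1
g2 = g1 XNOR x3 = (x3 NOR x1) XNOR x3
g3 = x2 NOR g2 = x2 NOR ((x3 NOR x1) XNOR x3)

x2 NOR ((x3 NOR x1) XNOR x3)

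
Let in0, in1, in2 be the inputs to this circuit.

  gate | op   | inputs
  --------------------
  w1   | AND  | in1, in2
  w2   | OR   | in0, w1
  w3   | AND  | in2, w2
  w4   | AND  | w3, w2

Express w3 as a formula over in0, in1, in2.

w1 = in1 AND in2
w2 = in0 OR w1 = in0 OR (in1 AND in2)
w3 = in2 AND w2 = in2 AND (in0 OR (in1 AND in2))

in2 AND (in0 OR (in1 AND in2))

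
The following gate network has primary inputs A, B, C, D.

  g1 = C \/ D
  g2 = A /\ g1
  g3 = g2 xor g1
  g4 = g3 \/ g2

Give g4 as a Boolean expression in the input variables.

g1 = C \/ D
g2 = A /\ g1 = A /\ (C \/ D)
g3 = g2 xor g1 = (A /\ (C \/ D)) xor (C \/ D)
g4 = g3 \/ g2 = ((A /\ (C \/ D)) xor (C \/ D)) \/ (A /\ (C \/ D))

((A /\ (C \/ D)) xor (C \/ D)) \/ (A /\ (C \/ D))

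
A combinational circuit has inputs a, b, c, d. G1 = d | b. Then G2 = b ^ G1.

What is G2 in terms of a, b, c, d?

G1 = d | b
G2 = b ^ G1 = b ^ (d | b)

b ^ (d | b)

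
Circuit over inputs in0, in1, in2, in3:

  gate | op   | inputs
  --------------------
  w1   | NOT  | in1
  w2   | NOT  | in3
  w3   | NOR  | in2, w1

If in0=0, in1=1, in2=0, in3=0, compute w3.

w1 = NOT 1 = 0
w3 = 0 NOR 0 = 1

1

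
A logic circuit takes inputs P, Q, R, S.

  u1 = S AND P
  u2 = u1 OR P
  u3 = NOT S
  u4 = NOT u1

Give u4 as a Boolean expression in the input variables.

NOT (S AND P)

u1 = S AND P
u4 = NOT u1 = NOT (S AND P)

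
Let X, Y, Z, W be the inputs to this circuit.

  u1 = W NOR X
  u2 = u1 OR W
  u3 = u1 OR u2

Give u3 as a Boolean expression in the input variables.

(W NOR X) OR ((W NOR X) OR W)

u1 = W NOR X
u2 = u1 OR W = (W NOR X) OR W
u3 = u1 OR u2 = (W NOR X) OR ((W NOR X) OR W)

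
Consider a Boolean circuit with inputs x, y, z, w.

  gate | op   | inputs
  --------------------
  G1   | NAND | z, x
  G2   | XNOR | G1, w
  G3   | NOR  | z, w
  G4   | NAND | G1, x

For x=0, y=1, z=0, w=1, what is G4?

G1 = 0 NAND 0 = 1
G4 = 1 NAND 0 = 1

1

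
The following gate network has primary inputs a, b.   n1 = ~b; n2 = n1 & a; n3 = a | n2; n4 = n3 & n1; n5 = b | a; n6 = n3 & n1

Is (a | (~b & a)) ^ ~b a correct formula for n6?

n1 = ~b
n2 = n1 & a = ~b & a
n3 = a | n2 = a | (~b & a)
n6 = n3 & n1 = (a | (~b & a)) & ~b
At a=0, b=0: circuit gives 0, formula gives 1.

No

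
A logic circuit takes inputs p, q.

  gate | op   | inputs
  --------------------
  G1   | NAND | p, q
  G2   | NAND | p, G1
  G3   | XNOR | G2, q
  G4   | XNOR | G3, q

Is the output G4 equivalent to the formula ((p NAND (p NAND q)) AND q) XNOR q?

G1 = p NAND q
G2 = p NAND G1 = p NAND (p NAND q)
G3 = G2 XNOR q = (p NAND (p NAND q)) XNOR q
G4 = G3 XNOR q = ((p NAND (p NAND q)) XNOR q) XNOR q
At p=1, q=0: circuit gives 0, formula gives 1.

No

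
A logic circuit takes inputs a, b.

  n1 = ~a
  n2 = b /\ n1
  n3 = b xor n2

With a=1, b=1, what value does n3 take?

n1 = ~1 = 0
n2 = 1 /\ 0 = 0
n3 = 1 xor 0 = 1

1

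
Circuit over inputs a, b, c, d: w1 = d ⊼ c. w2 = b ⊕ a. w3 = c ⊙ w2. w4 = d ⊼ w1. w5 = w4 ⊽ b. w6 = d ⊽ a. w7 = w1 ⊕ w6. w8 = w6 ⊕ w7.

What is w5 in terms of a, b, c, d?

(d ⊼ (d ⊼ c)) ⊽ b

w1 = d ⊼ c
w4 = d ⊼ w1 = d ⊼ (d ⊼ c)
w5 = w4 ⊽ b = (d ⊼ (d ⊼ c)) ⊽ b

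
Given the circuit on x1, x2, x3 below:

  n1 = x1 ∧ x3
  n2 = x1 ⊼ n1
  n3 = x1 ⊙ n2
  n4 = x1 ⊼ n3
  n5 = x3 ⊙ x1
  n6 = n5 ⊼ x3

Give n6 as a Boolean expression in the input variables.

(x3 ⊙ x1) ⊼ x3

n5 = x3 ⊙ x1
n6 = n5 ⊼ x3 = (x3 ⊙ x1) ⊼ x3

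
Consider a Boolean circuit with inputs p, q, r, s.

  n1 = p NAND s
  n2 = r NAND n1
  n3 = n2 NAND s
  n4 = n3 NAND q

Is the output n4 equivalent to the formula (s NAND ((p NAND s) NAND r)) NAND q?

n1 = p NAND s
n2 = r NAND n1 = r NAND (p NAND s)
n3 = n2 NAND s = (r NAND (p NAND s)) NAND s
n4 = n3 NAND q = ((r NAND (p NAND s)) NAND s) NAND q
At p=0, q=1, r=0, s=0: circuit gives 0, formula gives 0.
At p=0, q=0, r=0, s=0: circuit gives 1, formula gives 1.
Agrees on all 16 inputs.

Yes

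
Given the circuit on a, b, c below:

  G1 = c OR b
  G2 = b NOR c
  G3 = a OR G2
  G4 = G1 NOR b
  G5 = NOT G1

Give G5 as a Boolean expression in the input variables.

NOT (c OR b)

G1 = c OR b
G5 = NOT G1 = NOT (c OR b)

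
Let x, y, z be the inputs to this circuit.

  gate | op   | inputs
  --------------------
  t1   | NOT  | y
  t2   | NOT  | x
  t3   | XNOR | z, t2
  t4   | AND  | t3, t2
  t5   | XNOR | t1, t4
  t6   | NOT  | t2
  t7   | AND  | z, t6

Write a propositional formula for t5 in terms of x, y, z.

t1 = NOT y
t2 = NOT x
t3 = z XNOR t2 = z XNOR NOT x
t4 = t3 AND t2 = (z XNOR NOT x) AND NOT x
t5 = t1 XNOR t4 = NOT y XNOR ((z XNOR NOT x) AND NOT x)

NOT y XNOR ((z XNOR NOT x) AND NOT x)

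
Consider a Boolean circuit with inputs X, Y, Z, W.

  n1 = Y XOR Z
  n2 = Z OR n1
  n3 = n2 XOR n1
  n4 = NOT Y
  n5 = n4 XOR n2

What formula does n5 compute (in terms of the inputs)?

NOT Y XOR (Z OR (Y XOR Z))

n1 = Y XOR Z
n2 = Z OR n1 = Z OR (Y XOR Z)
n4 = NOT Y
n5 = n4 XOR n2 = NOT Y XOR (Z OR (Y XOR Z))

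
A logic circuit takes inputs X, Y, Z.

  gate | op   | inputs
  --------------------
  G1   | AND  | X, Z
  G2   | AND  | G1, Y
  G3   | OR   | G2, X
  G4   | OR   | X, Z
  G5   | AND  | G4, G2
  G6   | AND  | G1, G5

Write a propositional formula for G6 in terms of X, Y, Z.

(X AND Z) AND ((X OR Z) AND ((X AND Z) AND Y))

G1 = X AND Z
G2 = G1 AND Y = (X AND Z) AND Y
G4 = X OR Z
G5 = G4 AND G2 = (X OR Z) AND ((X AND Z) AND Y)
G6 = G1 AND G5 = (X AND Z) AND ((X OR Z) AND ((X AND Z) AND Y))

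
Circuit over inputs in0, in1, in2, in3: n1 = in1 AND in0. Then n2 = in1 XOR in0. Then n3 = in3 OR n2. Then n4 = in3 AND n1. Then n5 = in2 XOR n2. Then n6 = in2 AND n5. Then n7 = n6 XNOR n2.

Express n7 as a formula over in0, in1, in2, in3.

n2 = in1 XOR in0
n5 = in2 XOR n2 = in2 XOR (in1 XOR in0)
n6 = in2 AND n5 = in2 AND (in2 XOR (in1 XOR in0))
n7 = n6 XNOR n2 = (in2 AND (in2 XOR (in1 XOR in0))) XNOR (in1 XOR in0)

(in2 AND (in2 XOR (in1 XOR in0))) XNOR (in1 XOR in0)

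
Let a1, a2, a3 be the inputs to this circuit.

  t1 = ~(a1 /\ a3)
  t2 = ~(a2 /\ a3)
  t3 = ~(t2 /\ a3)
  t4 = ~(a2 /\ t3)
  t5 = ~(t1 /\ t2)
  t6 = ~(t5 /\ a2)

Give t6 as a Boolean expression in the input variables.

~((~((~(a1 /\ a3)) /\ (~(a2 /\ a3)))) /\ a2)

t1 = ~(a1 /\ a3)
t2 = ~(a2 /\ a3)
t5 = ~(t1 /\ t2) = ~((~(a1 /\ a3)) /\ (~(a2 /\ a3)))
t6 = ~(t5 /\ a2) = ~((~((~(a1 /\ a3)) /\ (~(a2 /\ a3)))) /\ a2)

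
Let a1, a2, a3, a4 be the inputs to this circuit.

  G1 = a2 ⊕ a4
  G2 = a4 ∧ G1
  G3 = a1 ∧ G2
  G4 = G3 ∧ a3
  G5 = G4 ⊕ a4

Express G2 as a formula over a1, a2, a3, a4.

G1 = a2 ⊕ a4
G2 = a4 ∧ G1 = a4 ∧ (a2 ⊕ a4)

a4 ∧ (a2 ⊕ a4)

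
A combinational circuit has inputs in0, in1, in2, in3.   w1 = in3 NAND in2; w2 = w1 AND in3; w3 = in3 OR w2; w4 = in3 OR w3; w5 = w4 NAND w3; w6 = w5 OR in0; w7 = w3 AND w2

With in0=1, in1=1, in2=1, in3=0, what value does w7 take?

w1 = 0 NAND 1 = 1
w2 = 1 AND 0 = 0
w3 = 0 OR 0 = 0
w7 = 0 AND 0 = 0

0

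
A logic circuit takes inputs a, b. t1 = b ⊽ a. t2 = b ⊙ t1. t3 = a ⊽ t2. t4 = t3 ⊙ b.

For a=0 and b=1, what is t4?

t1 = 1 ⊽ 0 = 0
t2 = 1 ⊙ 0 = 0
t3 = 0 ⊽ 0 = 1
t4 = 1 ⊙ 1 = 1

1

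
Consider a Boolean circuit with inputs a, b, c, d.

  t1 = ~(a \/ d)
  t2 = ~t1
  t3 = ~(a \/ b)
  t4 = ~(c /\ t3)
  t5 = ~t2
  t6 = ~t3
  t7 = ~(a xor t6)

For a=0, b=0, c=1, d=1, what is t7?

t3 = ~(0 \/ 0) = 1
t6 = ~1 = 0
t7 = ~(0 xor 0) = 1

1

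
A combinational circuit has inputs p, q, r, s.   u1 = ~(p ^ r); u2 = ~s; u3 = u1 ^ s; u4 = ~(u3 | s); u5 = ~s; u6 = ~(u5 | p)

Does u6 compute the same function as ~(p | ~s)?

u5 = ~s
u6 = ~(u5 | p) = ~(~s | p)
At p=0, q=0, r=0, s=0: circuit gives 0, formula gives 0.
At p=0, q=0, r=0, s=1: circuit gives 1, formula gives 1.
Agrees on all 16 inputs.

Yes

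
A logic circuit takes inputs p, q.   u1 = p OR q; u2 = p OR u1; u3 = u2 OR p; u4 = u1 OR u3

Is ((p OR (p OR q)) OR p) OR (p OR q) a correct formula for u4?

u1 = p OR q
u2 = p OR u1 = p OR (p OR q)
u3 = u2 OR p = (p OR (p OR q)) OR p
u4 = u1 OR u3 = (p OR q) OR ((p OR (p OR q)) OR p)
At p=0, q=0: circuit gives 0, formula gives 0.
At p=0, q=1: circuit gives 1, formula gives 1.
Agrees on all 4 inputs.

Yes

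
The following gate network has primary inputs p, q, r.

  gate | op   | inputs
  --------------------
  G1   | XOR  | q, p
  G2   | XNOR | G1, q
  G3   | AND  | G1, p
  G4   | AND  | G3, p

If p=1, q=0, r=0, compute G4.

1

G1 = 0 XOR 1 = 1
G3 = 1 AND 1 = 1
G4 = 1 AND 1 = 1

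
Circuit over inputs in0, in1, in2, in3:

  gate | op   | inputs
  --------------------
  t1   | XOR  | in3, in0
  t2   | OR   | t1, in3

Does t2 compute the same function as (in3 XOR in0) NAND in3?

t1 = in3 XOR in0
t2 = t1 OR in3 = (in3 XOR in0) OR in3
At in0=0, in1=0, in2=0, in3=0: circuit gives 0, formula gives 1.

No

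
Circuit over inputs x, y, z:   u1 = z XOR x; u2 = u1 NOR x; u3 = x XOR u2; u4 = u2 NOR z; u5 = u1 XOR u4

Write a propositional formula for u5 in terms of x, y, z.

(z XOR x) XOR (((z XOR x) NOR x) NOR z)

u1 = z XOR x
u2 = u1 NOR x = (z XOR x) NOR x
u4 = u2 NOR z = ((z XOR x) NOR x) NOR z
u5 = u1 XOR u4 = (z XOR x) XOR (((z XOR x) NOR x) NOR z)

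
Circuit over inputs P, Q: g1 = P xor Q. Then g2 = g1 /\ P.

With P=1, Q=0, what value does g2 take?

1

g1 = 1 xor 0 = 1
g2 = 1 /\ 1 = 1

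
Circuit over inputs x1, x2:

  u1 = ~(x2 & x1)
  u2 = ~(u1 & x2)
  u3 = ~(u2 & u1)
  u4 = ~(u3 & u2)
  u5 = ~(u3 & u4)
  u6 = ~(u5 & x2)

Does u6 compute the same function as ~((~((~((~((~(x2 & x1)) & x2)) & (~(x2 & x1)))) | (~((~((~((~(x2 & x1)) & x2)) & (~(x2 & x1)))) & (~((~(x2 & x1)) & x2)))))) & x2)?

u1 = ~(x2 & x1)
u2 = ~(u1 & x2) = ~((~(x2 & x1)) & x2)
u3 = ~(u2 & u1) = ~((~((~(x2 & x1)) & x2)) & (~(x2 & x1)))
u4 = ~(u3 & u2) = ~((~((~((~(x2 & x1)) & x2)) & (~(x2 & x1)))) & (~((~(x2 & x1)) & x2)))
u5 = ~(u3 & u4) = ~((~((~((~(x2 & x1)) & x2)) & (~(x2 & x1)))) & (~((~((~((~(x2 & x1)) & x2)) & (~(x2 & x1)))) & (~((~(x2 & x1)) & x2)))))
u6 = ~(u5 & x2) = ~((~((~((~((~(x2 & x1)) & x2)) & (~(x2 & x1)))) & (~((~((~((~(x2 & x1)) & x2)) & (~(x2 & x1)))) & (~((~(x2 & x1)) & x2)))))) & x2)
At x1=1, x2=1: circuit gives 0, formula gives 1.

No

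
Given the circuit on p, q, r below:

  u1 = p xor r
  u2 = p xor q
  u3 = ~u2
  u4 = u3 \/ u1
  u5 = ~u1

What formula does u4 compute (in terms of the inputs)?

u1 = p xor r
u2 = p xor q
u3 = ~u2 = ~(p xor q)
u4 = u3 \/ u1 = ~(p xor q) \/ (p xor r)

~(p xor q) \/ (p xor r)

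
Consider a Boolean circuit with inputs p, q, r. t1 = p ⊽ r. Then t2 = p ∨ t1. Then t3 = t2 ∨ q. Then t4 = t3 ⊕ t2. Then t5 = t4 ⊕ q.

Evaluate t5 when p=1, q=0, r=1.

0

t1 = 1 ⊽ 1 = 0
t2 = 1 ∨ 0 = 1
t3 = 1 ∨ 0 = 1
t4 = 1 ⊕ 1 = 0
t5 = 0 ⊕ 0 = 0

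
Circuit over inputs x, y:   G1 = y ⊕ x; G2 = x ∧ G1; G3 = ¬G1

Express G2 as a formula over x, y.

x ∧ (y ⊕ x)

G1 = y ⊕ x
G2 = x ∧ G1 = x ∧ (y ⊕ x)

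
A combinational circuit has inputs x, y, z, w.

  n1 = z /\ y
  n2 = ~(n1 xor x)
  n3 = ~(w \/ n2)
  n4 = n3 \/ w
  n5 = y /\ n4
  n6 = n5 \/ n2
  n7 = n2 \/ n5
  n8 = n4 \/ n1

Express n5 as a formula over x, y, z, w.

n1 = z /\ y
n2 = ~(n1 xor x) = ~((z /\ y) xor x)
n3 = ~(w \/ n2) = ~(w \/ (~((z /\ y) xor x)))
n4 = n3 \/ w = (~(w \/ (~((z /\ y) xor x)))) \/ w
n5 = y /\ n4 = y /\ ((~(w \/ (~((z /\ y) xor x)))) \/ w)

y /\ ((~(w \/ (~((z /\ y) xor x)))) \/ w)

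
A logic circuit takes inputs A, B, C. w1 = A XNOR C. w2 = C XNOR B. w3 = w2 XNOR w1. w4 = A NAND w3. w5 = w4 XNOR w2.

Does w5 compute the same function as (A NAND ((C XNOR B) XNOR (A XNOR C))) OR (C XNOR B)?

No

w1 = A XNOR C
w2 = C XNOR B
w3 = w2 XNOR w1 = (C XNOR B) XNOR (A XNOR C)
w4 = A NAND w3 = A NAND ((C XNOR B) XNOR (A XNOR C))
w5 = w4 XNOR w2 = (A NAND ((C XNOR B) XNOR (A XNOR C))) XNOR (C XNOR B)
At A=0, B=0, C=1: circuit gives 0, formula gives 1.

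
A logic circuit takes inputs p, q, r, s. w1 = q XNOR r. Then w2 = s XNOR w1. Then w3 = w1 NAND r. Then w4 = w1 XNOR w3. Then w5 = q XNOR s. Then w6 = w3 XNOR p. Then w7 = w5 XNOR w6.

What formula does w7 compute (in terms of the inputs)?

(q XNOR s) XNOR (((q XNOR r) NAND r) XNOR p)

w1 = q XNOR r
w3 = w1 NAND r = (q XNOR r) NAND r
w5 = q XNOR s
w6 = w3 XNOR p = ((q XNOR r) NAND r) XNOR p
w7 = w5 XNOR w6 = (q XNOR s) XNOR (((q XNOR r) NAND r) XNOR p)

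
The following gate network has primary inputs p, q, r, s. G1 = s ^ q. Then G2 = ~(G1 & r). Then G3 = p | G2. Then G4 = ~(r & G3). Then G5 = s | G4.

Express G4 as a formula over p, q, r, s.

G1 = s ^ q
G2 = ~(G1 & r) = ~((s ^ q) & r)
G3 = p | G2 = p | (~((s ^ q) & r))
G4 = ~(r & G3) = ~(r & (p | (~((s ^ q) & r))))

~(r & (p | (~((s ^ q) & r))))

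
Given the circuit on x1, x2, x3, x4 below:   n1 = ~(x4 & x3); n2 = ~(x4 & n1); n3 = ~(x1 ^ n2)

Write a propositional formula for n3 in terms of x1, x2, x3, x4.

~(x1 ^ (~(x4 & (~(x4 & x3)))))

n1 = ~(x4 & x3)
n2 = ~(x4 & n1) = ~(x4 & (~(x4 & x3)))
n3 = ~(x1 ^ n2) = ~(x1 ^ (~(x4 & (~(x4 & x3)))))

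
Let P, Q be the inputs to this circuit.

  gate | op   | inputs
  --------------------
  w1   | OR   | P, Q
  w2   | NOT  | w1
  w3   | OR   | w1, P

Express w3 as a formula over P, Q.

w1 = P OR Q
w3 = w1 OR P = (P OR Q) OR P

(P OR Q) OR P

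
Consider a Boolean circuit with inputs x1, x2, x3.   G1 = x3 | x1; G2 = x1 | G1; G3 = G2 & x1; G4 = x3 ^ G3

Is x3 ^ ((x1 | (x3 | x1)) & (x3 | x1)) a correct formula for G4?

No

G1 = x3 | x1
G2 = x1 | G1 = x1 | (x3 | x1)
G3 = G2 & x1 = (x1 | (x3 | x1)) & x1
G4 = x3 ^ G3 = x3 ^ ((x1 | (x3 | x1)) & x1)
At x1=0, x2=0, x3=1: circuit gives 1, formula gives 0.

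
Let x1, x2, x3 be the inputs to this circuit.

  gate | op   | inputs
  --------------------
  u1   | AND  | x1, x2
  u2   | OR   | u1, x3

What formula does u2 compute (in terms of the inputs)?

(x1 AND x2) OR x3

u1 = x1 AND x2
u2 = u1 OR x3 = (x1 AND x2) OR x3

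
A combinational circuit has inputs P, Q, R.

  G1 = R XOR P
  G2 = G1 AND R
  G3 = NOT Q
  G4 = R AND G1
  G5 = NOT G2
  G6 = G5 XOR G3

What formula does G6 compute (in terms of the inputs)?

NOT ((R XOR P) AND R) XOR NOT Q

G1 = R XOR P
G2 = G1 AND R = (R XOR P) AND R
G3 = NOT Q
G5 = NOT G2 = NOT ((R XOR P) AND R)
G6 = G5 XOR G3 = NOT ((R XOR P) AND R) XOR NOT Q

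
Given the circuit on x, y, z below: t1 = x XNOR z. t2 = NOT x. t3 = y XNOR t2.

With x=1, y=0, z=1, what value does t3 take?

1

t2 = NOT 1 = 0
t3 = 0 XNOR 0 = 1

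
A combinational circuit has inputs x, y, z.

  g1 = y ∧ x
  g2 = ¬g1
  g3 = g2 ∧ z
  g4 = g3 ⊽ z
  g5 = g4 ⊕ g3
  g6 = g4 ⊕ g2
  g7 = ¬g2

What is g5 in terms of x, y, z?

g1 = y ∧ x
g2 = ¬g1 = ¬(y ∧ x)
g3 = g2 ∧ z = ¬(y ∧ x) ∧ z
g4 = g3 ⊽ z = (¬(y ∧ x) ∧ z) ⊽ z
g5 = g4 ⊕ g3 = ((¬(y ∧ x) ∧ z) ⊽ z) ⊕ (¬(y ∧ x) ∧ z)

((¬(y ∧ x) ∧ z) ⊽ z) ⊕ (¬(y ∧ x) ∧ z)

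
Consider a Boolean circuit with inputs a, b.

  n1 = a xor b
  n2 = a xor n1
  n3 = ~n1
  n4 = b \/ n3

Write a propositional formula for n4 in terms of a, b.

b \/ ~(a xor b)

n1 = a xor b
n3 = ~n1 = ~(a xor b)
n4 = b \/ n3 = b \/ ~(a xor b)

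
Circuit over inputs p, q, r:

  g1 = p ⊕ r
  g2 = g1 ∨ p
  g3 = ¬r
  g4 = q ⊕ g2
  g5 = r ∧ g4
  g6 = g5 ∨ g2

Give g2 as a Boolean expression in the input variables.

g1 = p ⊕ r
g2 = g1 ∨ p = (p ⊕ r) ∨ p

(p ⊕ r) ∨ p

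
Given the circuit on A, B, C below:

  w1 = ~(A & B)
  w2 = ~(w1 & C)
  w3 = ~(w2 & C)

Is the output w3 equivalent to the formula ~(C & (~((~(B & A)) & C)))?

Yes

w1 = ~(A & B)
w2 = ~(w1 & C) = ~((~(A & B)) & C)
w3 = ~(w2 & C) = ~((~((~(A & B)) & C)) & C)
At A=1, B=1, C=1: circuit gives 0, formula gives 0.
At A=0, B=0, C=0: circuit gives 1, formula gives 1.
Agrees on all 8 inputs.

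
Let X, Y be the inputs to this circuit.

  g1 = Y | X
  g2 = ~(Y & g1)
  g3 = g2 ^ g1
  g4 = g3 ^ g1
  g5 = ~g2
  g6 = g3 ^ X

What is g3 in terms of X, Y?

g1 = Y | X
g2 = ~(Y & g1) = ~(Y & (Y | X))
g3 = g2 ^ g1 = (~(Y & (Y | X))) ^ (Y | X)

(~(Y & (Y | X))) ^ (Y | X)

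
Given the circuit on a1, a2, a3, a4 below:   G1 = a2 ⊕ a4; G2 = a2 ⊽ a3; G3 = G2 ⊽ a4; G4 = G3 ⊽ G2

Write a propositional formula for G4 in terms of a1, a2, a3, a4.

G2 = a2 ⊽ a3
G3 = G2 ⊽ a4 = (a2 ⊽ a3) ⊽ a4
G4 = G3 ⊽ G2 = ((a2 ⊽ a3) ⊽ a4) ⊽ (a2 ⊽ a3)

((a2 ⊽ a3) ⊽ a4) ⊽ (a2 ⊽ a3)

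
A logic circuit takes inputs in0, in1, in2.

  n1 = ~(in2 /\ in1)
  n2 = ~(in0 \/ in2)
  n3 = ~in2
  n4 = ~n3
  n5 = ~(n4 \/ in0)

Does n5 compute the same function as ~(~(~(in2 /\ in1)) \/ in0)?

No

n3 = ~in2
n4 = ~n3 = ~~in2
n5 = ~(n4 \/ in0) = ~(~~in2 \/ in0)
At in0=0, in1=0, in2=1: circuit gives 0, formula gives 1.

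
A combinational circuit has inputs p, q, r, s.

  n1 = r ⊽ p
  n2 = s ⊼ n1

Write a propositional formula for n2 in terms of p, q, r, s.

s ⊼ (r ⊽ p)

n1 = r ⊽ p
n2 = s ⊼ n1 = s ⊼ (r ⊽ p)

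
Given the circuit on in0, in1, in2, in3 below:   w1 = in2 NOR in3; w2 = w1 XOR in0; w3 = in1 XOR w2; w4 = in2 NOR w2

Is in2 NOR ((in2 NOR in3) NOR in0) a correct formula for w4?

w1 = in2 NOR in3
w2 = w1 XOR in0 = (in2 NOR in3) XOR in0
w4 = in2 NOR w2 = in2 NOR ((in2 NOR in3) XOR in0)
At in0=0, in1=0, in2=0, in3=0: circuit gives 0, formula gives 1.

No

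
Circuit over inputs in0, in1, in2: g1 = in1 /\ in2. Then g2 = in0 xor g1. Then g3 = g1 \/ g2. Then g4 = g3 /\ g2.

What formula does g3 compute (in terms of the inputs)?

g1 = in1 /\ in2
g2 = in0 xor g1 = in0 xor (in1 /\ in2)
g3 = g1 \/ g2 = (in1 /\ in2) \/ (in0 xor (in1 /\ in2))

(in1 /\ in2) \/ (in0 xor (in1 /\ in2))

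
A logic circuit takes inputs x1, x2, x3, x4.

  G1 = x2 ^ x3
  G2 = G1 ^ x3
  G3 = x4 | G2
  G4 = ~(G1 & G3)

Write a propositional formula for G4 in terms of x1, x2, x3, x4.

G1 = x2 ^ x3
G2 = G1 ^ x3 = (x2 ^ x3) ^ x3
G3 = x4 | G2 = x4 | ((x2 ^ x3) ^ x3)
G4 = ~(G1 & G3) = ~((x2 ^ x3) & (x4 | ((x2 ^ x3) ^ x3)))

~((x2 ^ x3) & (x4 | ((x2 ^ x3) ^ x3)))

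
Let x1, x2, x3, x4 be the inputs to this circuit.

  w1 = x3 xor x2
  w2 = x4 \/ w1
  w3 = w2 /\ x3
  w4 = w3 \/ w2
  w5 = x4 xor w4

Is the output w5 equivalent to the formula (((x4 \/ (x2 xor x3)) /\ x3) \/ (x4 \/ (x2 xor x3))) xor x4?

Yes

w1 = x3 xor x2
w2 = x4 \/ w1 = x4 \/ (x3 xor x2)
w3 = w2 /\ x3 = (x4 \/ (x3 xor x2)) /\ x3
w4 = w3 \/ w2 = ((x4 \/ (x3 xor x2)) /\ x3) \/ (x4 \/ (x3 xor x2))
w5 = x4 xor w4 = x4 xor (((x4 \/ (x3 xor x2)) /\ x3) \/ (x4 \/ (x3 xor x2)))
At x1=0, x2=0, x3=0, x4=0: circuit gives 0, formula gives 0.
At x1=0, x2=0, x3=1, x4=0: circuit gives 1, formula gives 1.
Agrees on all 16 inputs.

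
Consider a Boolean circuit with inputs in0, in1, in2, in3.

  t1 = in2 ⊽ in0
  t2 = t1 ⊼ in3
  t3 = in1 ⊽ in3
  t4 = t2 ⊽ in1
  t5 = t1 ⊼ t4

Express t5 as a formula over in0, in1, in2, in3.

t1 = in2 ⊽ in0
t2 = t1 ⊼ in3 = (in2 ⊽ in0) ⊼ in3
t4 = t2 ⊽ in1 = ((in2 ⊽ in0) ⊼ in3) ⊽ in1
t5 = t1 ⊼ t4 = (in2 ⊽ in0) ⊼ (((in2 ⊽ in0) ⊼ in3) ⊽ in1)

(in2 ⊽ in0) ⊼ (((in2 ⊽ in0) ⊼ in3) ⊽ in1)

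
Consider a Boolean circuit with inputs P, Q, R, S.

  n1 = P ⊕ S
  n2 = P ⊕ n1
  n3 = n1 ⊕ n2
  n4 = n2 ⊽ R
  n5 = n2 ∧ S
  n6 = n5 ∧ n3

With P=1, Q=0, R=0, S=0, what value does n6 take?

0

n1 = 1 ⊕ 0 = 1
n2 = 1 ⊕ 1 = 0
n3 = 1 ⊕ 0 = 1
n5 = 0 ∧ 0 = 0
n6 = 0 ∧ 1 = 0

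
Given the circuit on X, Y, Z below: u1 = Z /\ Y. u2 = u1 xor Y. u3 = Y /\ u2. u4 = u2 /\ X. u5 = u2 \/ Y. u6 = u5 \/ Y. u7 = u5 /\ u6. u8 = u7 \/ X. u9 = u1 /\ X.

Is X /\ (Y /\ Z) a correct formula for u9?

Yes

u1 = Z /\ Y
u9 = u1 /\ X = (Z /\ Y) /\ X
At X=0, Y=0, Z=0: circuit gives 0, formula gives 0.
At X=1, Y=1, Z=1: circuit gives 1, formula gives 1.
Agrees on all 8 inputs.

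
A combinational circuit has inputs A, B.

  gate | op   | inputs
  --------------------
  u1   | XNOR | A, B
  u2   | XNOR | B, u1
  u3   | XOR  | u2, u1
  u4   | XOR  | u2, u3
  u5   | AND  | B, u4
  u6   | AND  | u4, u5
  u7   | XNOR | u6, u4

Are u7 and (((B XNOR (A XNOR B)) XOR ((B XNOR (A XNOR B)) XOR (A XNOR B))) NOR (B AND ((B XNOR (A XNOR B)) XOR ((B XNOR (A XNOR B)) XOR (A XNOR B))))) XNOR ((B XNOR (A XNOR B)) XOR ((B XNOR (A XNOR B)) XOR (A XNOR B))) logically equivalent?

u1 = A XNOR B
u2 = B XNOR u1 = B XNOR (A XNOR B)
u3 = u2 XOR u1 = (B XNOR (A XNOR B)) XOR (A XNOR B)
u4 = u2 XOR u3 = (B XNOR (A XNOR B)) XOR ((B XNOR (A XNOR B)) XOR (A XNOR B))
u5 = B AND u4 = B AND ((B XNOR (A XNOR B)) XOR ((B XNOR (A XNOR B)) XOR (A XNOR B)))
u6 = u4 AND u5 = ((B XNOR (A XNOR B)) XOR ((B XNOR (A XNOR B)) XOR (A XNOR B))) AND (B AND ((B XNOR (A XNOR B)) XOR ((B XNOR (A XNOR B)) XOR (A XNOR B))))
u7 = u6 XNOR u4 = (((B XNOR (A XNOR B)) XOR ((B XNOR (A XNOR B)) XOR (A XNOR B))) AND (B AND ((B XNOR (A XNOR B)) XOR ((B XNOR (A XNOR B)) XOR (A XNOR B))))) XNOR ((B XNOR (A XNOR B)) XOR ((B XNOR (A XNOR B)) XOR (A XNOR B)))
At A=0, B=1: circuit gives 1, formula gives 0.

No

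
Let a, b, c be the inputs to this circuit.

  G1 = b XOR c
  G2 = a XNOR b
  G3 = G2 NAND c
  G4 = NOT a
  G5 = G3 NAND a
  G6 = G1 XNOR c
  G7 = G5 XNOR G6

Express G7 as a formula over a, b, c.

(((a XNOR b) NAND c) NAND a) XNOR ((b XOR c) XNOR c)

G1 = b XOR c
G2 = a XNOR b
G3 = G2 NAND c = (a XNOR b) NAND c
G5 = G3 NAND a = ((a XNOR b) NAND c) NAND a
G6 = G1 XNOR c = (b XOR c) XNOR c
G7 = G5 XNOR G6 = (((a XNOR b) NAND c) NAND a) XNOR ((b XOR c) XNOR c)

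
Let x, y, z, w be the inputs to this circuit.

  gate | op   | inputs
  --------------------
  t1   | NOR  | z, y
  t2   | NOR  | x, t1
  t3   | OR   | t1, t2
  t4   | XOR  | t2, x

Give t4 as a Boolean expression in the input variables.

(x NOR (z NOR y)) XOR x

t1 = z NOR y
t2 = x NOR t1 = x NOR (z NOR y)
t4 = t2 XOR x = (x NOR (z NOR y)) XOR x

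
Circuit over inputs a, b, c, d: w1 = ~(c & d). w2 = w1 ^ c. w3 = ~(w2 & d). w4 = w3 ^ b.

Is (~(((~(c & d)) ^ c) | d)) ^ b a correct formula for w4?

No

w1 = ~(c & d)
w2 = w1 ^ c = (~(c & d)) ^ c
w3 = ~(w2 & d) = ~(((~(c & d)) ^ c) & d)
w4 = w3 ^ b = (~(((~(c & d)) ^ c) & d)) ^ b
At a=0, b=0, c=0, d=0: circuit gives 1, formula gives 0.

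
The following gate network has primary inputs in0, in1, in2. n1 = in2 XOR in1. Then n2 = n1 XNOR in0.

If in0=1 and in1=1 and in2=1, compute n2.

0

n1 = 1 XOR 1 = 0
n2 = 0 XNOR 1 = 0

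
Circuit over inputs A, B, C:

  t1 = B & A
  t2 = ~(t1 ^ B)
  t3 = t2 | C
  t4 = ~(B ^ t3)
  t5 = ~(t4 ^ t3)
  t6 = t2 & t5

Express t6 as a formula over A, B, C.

(~((B & A) ^ B)) & (~((~(B ^ ((~((B & A) ^ B)) | C))) ^ ((~((B & A) ^ B)) | C)))

t1 = B & A
t2 = ~(t1 ^ B) = ~((B & A) ^ B)
t3 = t2 | C = (~((B & A) ^ B)) | C
t4 = ~(B ^ t3) = ~(B ^ ((~((B & A) ^ B)) | C))
t5 = ~(t4 ^ t3) = ~((~(B ^ ((~((B & A) ^ B)) | C))) ^ ((~((B & A) ^ B)) | C))
t6 = t2 & t5 = (~((B & A) ^ B)) & (~((~(B ^ ((~((B & A) ^ B)) | C))) ^ ((~((B & A) ^ B)) | C)))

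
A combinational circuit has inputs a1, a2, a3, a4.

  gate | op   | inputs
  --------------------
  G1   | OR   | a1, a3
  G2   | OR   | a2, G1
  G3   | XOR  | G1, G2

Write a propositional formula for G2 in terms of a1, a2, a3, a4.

a2 OR (a1 OR a3)

G1 = a1 OR a3
G2 = a2 OR G1 = a2 OR (a1 OR a3)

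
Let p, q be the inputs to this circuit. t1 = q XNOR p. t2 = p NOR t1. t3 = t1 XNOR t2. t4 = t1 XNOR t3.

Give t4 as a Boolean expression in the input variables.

t1 = q XNOR p
t2 = p NOR t1 = p NOR (q XNOR p)
t3 = t1 XNOR t2 = (q XNOR p) XNOR (p NOR (q XNOR p))
t4 = t1 XNOR t3 = (q XNOR p) XNOR ((q XNOR p) XNOR (p NOR (q XNOR p)))

(q XNOR p) XNOR ((q XNOR p) XNOR (p NOR (q XNOR p)))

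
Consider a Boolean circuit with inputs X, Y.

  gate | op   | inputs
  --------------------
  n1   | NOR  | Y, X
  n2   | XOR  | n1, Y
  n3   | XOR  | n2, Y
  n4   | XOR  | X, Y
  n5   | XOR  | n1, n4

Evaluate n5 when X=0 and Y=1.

1

n1 = 1 NOR 0 = 0
n4 = 0 XOR 1 = 1
n5 = 0 XOR 1 = 1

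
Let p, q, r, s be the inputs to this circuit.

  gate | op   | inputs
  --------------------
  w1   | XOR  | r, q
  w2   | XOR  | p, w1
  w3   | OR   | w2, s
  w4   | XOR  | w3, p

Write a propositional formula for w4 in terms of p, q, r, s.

((p XOR (r XOR q)) OR s) XOR p

w1 = r XOR q
w2 = p XOR w1 = p XOR (r XOR q)
w3 = w2 OR s = (p XOR (r XOR q)) OR s
w4 = w3 XOR p = ((p XOR (r XOR q)) OR s) XOR p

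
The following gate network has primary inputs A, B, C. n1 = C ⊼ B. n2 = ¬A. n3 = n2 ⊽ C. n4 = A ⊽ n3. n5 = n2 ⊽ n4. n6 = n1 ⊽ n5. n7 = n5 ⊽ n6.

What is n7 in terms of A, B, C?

(¬A ⊽ (A ⊽ (¬A ⊽ C))) ⊽ ((C ⊼ B) ⊽ (¬A ⊽ (A ⊽ (¬A ⊽ C))))

n1 = C ⊼ B
n2 = ¬A
n3 = n2 ⊽ C = ¬A ⊽ C
n4 = A ⊽ n3 = A ⊽ (¬A ⊽ C)
n5 = n2 ⊽ n4 = ¬A ⊽ (A ⊽ (¬A ⊽ C))
n6 = n1 ⊽ n5 = (C ⊼ B) ⊽ (¬A ⊽ (A ⊽ (¬A ⊽ C)))
n7 = n5 ⊽ n6 = (¬A ⊽ (A ⊽ (¬A ⊽ C))) ⊽ ((C ⊼ B) ⊽ (¬A ⊽ (A ⊽ (¬A ⊽ C))))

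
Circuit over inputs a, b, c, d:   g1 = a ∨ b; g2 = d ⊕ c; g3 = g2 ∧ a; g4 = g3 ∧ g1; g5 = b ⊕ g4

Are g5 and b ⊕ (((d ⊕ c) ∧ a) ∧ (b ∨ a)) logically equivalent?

g1 = a ∨ b
g2 = d ⊕ c
g3 = g2 ∧ a = (d ⊕ c) ∧ a
g4 = g3 ∧ g1 = ((d ⊕ c) ∧ a) ∧ (a ∨ b)
g5 = b ⊕ g4 = b ⊕ (((d ⊕ c) ∧ a) ∧ (a ∨ b))
At a=0, b=0, c=0, d=0: circuit gives 0, formula gives 0.
At a=0, b=1, c=0, d=0: circuit gives 1, formula gives 1.
Agrees on all 16 inputs.

Yes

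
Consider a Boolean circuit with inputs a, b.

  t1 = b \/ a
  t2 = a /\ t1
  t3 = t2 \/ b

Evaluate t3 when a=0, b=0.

0

t1 = 0 \/ 0 = 0
t2 = 0 /\ 0 = 0
t3 = 0 \/ 0 = 0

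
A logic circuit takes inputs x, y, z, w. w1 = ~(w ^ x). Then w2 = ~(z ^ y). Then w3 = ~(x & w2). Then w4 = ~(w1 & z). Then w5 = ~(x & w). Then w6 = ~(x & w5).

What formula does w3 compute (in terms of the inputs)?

~(x & (~(z ^ y)))

w2 = ~(z ^ y)
w3 = ~(x & w2) = ~(x & (~(z ^ y)))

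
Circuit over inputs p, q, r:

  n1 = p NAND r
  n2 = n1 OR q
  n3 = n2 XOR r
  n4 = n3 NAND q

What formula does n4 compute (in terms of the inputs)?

n1 = p NAND r
n2 = n1 OR q = (p NAND r) OR q
n3 = n2 XOR r = ((p NAND r) OR q) XOR r
n4 = n3 NAND q = (((p NAND r) OR q) XOR r) NAND q

(((p NAND r) OR q) XOR r) NAND q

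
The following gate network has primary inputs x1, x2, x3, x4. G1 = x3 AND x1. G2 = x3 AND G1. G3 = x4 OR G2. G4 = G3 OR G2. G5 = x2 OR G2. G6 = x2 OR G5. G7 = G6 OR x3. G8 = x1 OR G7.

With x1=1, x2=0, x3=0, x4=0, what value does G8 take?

1

G1 = 0 AND 1 = 0
G2 = 0 AND 0 = 0
G5 = 0 OR 0 = 0
G6 = 0 OR 0 = 0
G7 = 0 OR 0 = 0
G8 = 1 OR 0 = 1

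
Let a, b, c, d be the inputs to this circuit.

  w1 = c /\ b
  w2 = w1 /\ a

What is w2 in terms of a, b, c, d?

w1 = c /\ b
w2 = w1 /\ a = (c /\ b) /\ a

(c /\ b) /\ a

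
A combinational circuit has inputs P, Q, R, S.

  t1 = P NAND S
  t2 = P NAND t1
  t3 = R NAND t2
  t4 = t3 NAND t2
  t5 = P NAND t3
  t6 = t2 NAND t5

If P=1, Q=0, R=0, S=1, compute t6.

t1 = 1 NAND 1 = 0
t2 = 1 NAND 0 = 1
t3 = 0 NAND 1 = 1
t5 = 1 NAND 1 = 0
t6 = 1 NAND 0 = 1

1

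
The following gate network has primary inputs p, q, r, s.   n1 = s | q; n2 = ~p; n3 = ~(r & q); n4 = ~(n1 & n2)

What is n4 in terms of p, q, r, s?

~((s | q) & ~p)

n1 = s | q
n2 = ~p
n4 = ~(n1 & n2) = ~((s | q) & ~p)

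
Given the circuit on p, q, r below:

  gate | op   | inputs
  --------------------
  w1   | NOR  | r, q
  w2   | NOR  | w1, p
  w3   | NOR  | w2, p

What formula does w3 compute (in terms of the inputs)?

w1 = r NOR q
w2 = w1 NOR p = (r NOR q) NOR p
w3 = w2 NOR p = ((r NOR q) NOR p) NOR p

((r NOR q) NOR p) NOR p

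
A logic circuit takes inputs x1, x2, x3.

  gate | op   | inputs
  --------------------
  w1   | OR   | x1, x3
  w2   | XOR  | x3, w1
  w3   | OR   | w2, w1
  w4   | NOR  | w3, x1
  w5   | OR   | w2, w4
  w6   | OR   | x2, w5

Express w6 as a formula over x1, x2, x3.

x2 OR ((x3 XOR (x1 OR x3)) OR (((x3 XOR (x1 OR x3)) OR (x1 OR x3)) NOR x1))

w1 = x1 OR x3
w2 = x3 XOR w1 = x3 XOR (x1 OR x3)
w3 = w2 OR w1 = (x3 XOR (x1 OR x3)) OR (x1 OR x3)
w4 = w3 NOR x1 = ((x3 XOR (x1 OR x3)) OR (x1 OR x3)) NOR x1
w5 = w2 OR w4 = (x3 XOR (x1 OR x3)) OR (((x3 XOR (x1 OR x3)) OR (x1 OR x3)) NOR x1)
w6 = x2 OR w5 = x2 OR ((x3 XOR (x1 OR x3)) OR (((x3 XOR (x1 OR x3)) OR (x1 OR x3)) NOR x1))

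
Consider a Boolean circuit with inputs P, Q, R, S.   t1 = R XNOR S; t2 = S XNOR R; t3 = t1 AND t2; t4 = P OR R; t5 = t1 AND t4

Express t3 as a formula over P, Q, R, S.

(R XNOR S) AND (S XNOR R)

t1 = R XNOR S
t2 = S XNOR R
t3 = t1 AND t2 = (R XNOR S) AND (S XNOR R)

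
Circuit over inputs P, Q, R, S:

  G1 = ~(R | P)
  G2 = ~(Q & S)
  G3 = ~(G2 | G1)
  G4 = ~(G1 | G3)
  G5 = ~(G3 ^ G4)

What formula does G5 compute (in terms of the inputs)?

~((~((~(Q & S)) | (~(R | P)))) ^ (~((~(R | P)) | (~((~(Q & S)) | (~(R | P)))))))

G1 = ~(R | P)
G2 = ~(Q & S)
G3 = ~(G2 | G1) = ~((~(Q & S)) | (~(R | P)))
G4 = ~(G1 | G3) = ~((~(R | P)) | (~((~(Q & S)) | (~(R | P)))))
G5 = ~(G3 ^ G4) = ~((~((~(Q & S)) | (~(R | P)))) ^ (~((~(R | P)) | (~((~(Q & S)) | (~(R | P)))))))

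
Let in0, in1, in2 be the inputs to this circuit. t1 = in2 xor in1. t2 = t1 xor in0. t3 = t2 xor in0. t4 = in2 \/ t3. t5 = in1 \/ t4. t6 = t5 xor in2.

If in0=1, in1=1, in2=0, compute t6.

1

t1 = 0 xor 1 = 1
t2 = 1 xor 1 = 0
t3 = 0 xor 1 = 1
t4 = 0 \/ 1 = 1
t5 = 1 \/ 1 = 1
t6 = 1 xor 0 = 1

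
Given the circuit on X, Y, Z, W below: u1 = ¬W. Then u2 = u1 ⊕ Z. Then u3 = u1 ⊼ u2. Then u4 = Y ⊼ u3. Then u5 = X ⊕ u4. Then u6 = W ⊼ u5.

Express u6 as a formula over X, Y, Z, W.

W ⊼ (X ⊕ (Y ⊼ (¬W ⊼ (¬W ⊕ Z))))

u1 = ¬W
u2 = u1 ⊕ Z = ¬W ⊕ Z
u3 = u1 ⊼ u2 = ¬W ⊼ (¬W ⊕ Z)
u4 = Y ⊼ u3 = Y ⊼ (¬W ⊼ (¬W ⊕ Z))
u5 = X ⊕ u4 = X ⊕ (Y ⊼ (¬W ⊼ (¬W ⊕ Z)))
u6 = W ⊼ u5 = W ⊼ (X ⊕ (Y ⊼ (¬W ⊼ (¬W ⊕ Z))))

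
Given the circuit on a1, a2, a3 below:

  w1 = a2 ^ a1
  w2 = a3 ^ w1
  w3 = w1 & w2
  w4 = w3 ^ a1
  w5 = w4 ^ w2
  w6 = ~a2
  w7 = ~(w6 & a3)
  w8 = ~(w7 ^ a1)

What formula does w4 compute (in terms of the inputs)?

((a2 ^ a1) & (a3 ^ (a2 ^ a1))) ^ a1

w1 = a2 ^ a1
w2 = a3 ^ w1 = a3 ^ (a2 ^ a1)
w3 = w1 & w2 = (a2 ^ a1) & (a3 ^ (a2 ^ a1))
w4 = w3 ^ a1 = ((a2 ^ a1) & (a3 ^ (a2 ^ a1))) ^ a1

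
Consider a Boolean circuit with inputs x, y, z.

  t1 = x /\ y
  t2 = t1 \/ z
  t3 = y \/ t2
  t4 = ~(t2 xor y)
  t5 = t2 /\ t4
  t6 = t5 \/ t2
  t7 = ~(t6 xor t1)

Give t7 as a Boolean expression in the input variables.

t1 = x /\ y
t2 = t1 \/ z = (x /\ y) \/ z
t4 = ~(t2 xor y) = ~(((x /\ y) \/ z) xor y)
t5 = t2 /\ t4 = ((x /\ y) \/ z) /\ (~(((x /\ y) \/ z) xor y))
t6 = t5 \/ t2 = (((x /\ y) \/ z) /\ (~(((x /\ y) \/ z) xor y))) \/ ((x /\ y) \/ z)
t7 = ~(t6 xor t1) = ~(((((x /\ y) \/ z) /\ (~(((x /\ y) \/ z) xor y))) \/ ((x /\ y) \/ z)) xor (x /\ y))

~(((((x /\ y) \/ z) /\ (~(((x /\ y) \/ z) xor y))) \/ ((x /\ y) \/ z)) xor (x /\ y))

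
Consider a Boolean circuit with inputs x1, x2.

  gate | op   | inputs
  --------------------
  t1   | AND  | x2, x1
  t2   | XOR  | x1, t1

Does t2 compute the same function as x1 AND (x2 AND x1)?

No

t1 = x2 AND x1
t2 = x1 XOR t1 = x1 XOR (x2 AND x1)
At x1=1, x2=0: circuit gives 1, formula gives 0.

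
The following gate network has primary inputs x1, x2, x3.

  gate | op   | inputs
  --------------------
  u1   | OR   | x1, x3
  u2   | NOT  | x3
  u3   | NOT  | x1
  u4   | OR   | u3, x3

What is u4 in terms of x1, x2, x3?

u3 = NOT x1
u4 = u3 OR x3 = NOT x1 OR x3

NOT x1 OR x3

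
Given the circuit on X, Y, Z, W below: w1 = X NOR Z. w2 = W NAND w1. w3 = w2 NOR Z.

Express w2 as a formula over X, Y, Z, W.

w1 = X NOR Z
w2 = W NAND w1 = W NAND (X NOR Z)

W NAND (X NOR Z)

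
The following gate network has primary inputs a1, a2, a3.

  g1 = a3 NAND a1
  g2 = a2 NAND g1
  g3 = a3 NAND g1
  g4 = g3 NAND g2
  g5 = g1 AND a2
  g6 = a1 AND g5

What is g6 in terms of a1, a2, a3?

g1 = a3 NAND a1
g5 = g1 AND a2 = (a3 NAND a1) AND a2
g6 = a1 AND g5 = a1 AND ((a3 NAND a1) AND a2)

a1 AND ((a3 NAND a1) AND a2)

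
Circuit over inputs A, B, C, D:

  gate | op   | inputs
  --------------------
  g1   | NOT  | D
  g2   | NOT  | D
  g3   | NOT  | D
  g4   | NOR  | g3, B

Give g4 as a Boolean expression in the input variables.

g3 = NOT D
g4 = g3 NOR B = NOT D NOR B

NOT D NOR B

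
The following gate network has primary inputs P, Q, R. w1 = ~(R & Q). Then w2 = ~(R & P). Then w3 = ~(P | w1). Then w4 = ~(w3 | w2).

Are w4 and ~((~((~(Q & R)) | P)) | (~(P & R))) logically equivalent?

w1 = ~(R & Q)
w2 = ~(R & P)
w3 = ~(P | w1) = ~(P | (~(R & Q)))
w4 = ~(w3 | w2) = ~((~(P | (~(R & Q)))) | (~(R & P)))
At P=0, Q=0, R=0: circuit gives 0, formula gives 0.
At P=1, Q=0, R=1: circuit gives 1, formula gives 1.
Agrees on all 8 inputs.

Yes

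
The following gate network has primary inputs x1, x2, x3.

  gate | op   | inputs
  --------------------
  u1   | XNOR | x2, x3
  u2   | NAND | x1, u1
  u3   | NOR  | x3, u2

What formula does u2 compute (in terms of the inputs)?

u1 = x2 XNOR x3
u2 = x1 NAND u1 = x1 NAND (x2 XNOR x3)

x1 NAND (x2 XNOR x3)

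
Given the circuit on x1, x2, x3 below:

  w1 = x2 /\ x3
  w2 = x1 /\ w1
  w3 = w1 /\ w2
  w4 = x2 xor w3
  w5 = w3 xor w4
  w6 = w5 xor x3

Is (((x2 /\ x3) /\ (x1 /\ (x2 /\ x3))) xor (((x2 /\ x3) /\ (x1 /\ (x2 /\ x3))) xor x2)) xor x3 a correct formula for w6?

w1 = x2 /\ x3
w2 = x1 /\ w1 = x1 /\ (x2 /\ x3)
w3 = w1 /\ w2 = (x2 /\ x3) /\ (x1 /\ (x2 /\ x3))
w4 = x2 xor w3 = x2 xor ((x2 /\ x3) /\ (x1 /\ (x2 /\ x3)))
w5 = w3 xor w4 = ((x2 /\ x3) /\ (x1 /\ (x2 /\ x3))) xor (x2 xor ((x2 /\ x3) /\ (x1 /\ (x2 /\ x3))))
w6 = w5 xor x3 = (((x2 /\ x3) /\ (x1 /\ (x2 /\ x3))) xor (x2 xor ((x2 /\ x3) /\ (x1 /\ (x2 /\ x3))))) xor x3
At x1=0, x2=0, x3=0: circuit gives 0, formula gives 0.
At x1=0, x2=0, x3=1: circuit gives 1, formula gives 1.
Agrees on all 8 inputs.

Yes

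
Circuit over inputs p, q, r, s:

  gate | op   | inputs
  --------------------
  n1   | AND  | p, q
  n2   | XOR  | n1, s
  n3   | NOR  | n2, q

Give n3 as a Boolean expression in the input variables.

n1 = p AND q
n2 = n1 XOR s = (p AND q) XOR s
n3 = n2 NOR q = ((p AND q) XOR s) NOR q

((p AND q) XOR s) NOR q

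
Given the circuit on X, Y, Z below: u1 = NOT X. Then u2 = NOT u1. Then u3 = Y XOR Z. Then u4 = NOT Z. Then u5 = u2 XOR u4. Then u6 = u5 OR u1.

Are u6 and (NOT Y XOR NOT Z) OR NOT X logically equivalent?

No

u1 = NOT X
u2 = NOT u1 = NOT NOT X
u4 = NOT Z
u5 = u2 XOR u4 = NOT NOT X XOR NOT Z
u6 = u5 OR u1 = (NOT NOT X XOR NOT Z) OR NOT X
At X=1, Y=1, Z=0: circuit gives 0, formula gives 1.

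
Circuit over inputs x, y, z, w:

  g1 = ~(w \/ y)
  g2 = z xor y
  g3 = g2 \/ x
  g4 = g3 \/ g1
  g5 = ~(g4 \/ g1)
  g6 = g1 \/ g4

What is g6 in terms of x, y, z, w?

(~(w \/ y)) \/ (((z xor y) \/ x) \/ (~(w \/ y)))

g1 = ~(w \/ y)
g2 = z xor y
g3 = g2 \/ x = (z xor y) \/ x
g4 = g3 \/ g1 = ((z xor y) \/ x) \/ (~(w \/ y))
g6 = g1 \/ g4 = (~(w \/ y)) \/ (((z xor y) \/ x) \/ (~(w \/ y)))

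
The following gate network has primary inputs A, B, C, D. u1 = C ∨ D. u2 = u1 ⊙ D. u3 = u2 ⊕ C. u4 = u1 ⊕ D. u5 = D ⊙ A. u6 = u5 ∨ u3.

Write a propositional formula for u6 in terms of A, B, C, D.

u1 = C ∨ D
u2 = u1 ⊙ D = (C ∨ D) ⊙ D
u3 = u2 ⊕ C = ((C ∨ D) ⊙ D) ⊕ C
u5 = D ⊙ A
u6 = u5 ∨ u3 = (D ⊙ A) ∨ (((C ∨ D) ⊙ D) ⊕ C)

(D ⊙ A) ∨ (((C ∨ D) ⊙ D) ⊕ C)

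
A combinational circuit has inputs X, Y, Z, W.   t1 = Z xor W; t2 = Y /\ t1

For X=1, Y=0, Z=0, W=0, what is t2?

0

t1 = 0 xor 0 = 0
t2 = 0 /\ 0 = 0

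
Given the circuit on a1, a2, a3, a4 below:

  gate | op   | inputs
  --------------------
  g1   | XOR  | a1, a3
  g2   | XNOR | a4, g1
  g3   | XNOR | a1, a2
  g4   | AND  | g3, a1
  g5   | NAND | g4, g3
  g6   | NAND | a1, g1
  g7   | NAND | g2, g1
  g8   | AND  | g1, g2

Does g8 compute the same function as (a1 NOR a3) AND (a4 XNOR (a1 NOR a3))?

No

g1 = a1 XOR a3
g2 = a4 XNOR g1 = a4 XNOR (a1 XOR a3)
g8 = g1 AND g2 = (a1 XOR a3) AND (a4 XNOR (a1 XOR a3))
At a1=0, a2=0, a3=0, a4=1: circuit gives 0, formula gives 1.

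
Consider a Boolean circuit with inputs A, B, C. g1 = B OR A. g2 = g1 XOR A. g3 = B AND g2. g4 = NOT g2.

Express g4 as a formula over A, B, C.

NOT ((B OR A) XOR A)

g1 = B OR A
g2 = g1 XOR A = (B OR A) XOR A
g4 = NOT g2 = NOT ((B OR A) XOR A)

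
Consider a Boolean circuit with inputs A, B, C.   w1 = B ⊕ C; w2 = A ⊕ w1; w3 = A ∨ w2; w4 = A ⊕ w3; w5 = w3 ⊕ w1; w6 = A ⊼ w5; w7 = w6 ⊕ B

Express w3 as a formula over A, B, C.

w1 = B ⊕ C
w2 = A ⊕ w1 = A ⊕ (B ⊕ C)
w3 = A ∨ w2 = A ∨ (A ⊕ (B ⊕ C))

A ∨ (A ⊕ (B ⊕ C))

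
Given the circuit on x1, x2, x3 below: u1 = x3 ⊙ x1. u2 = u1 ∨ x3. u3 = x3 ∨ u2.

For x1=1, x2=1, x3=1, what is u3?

u1 = 1 ⊙ 1 = 1
u2 = 1 ∨ 1 = 1
u3 = 1 ∨ 1 = 1

1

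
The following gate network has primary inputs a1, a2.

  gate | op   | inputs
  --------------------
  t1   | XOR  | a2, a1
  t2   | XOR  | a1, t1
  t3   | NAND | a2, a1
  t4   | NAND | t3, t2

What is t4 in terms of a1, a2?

t1 = a2 XOR a1
t2 = a1 XOR t1 = a1 XOR (a2 XOR a1)
t3 = a2 NAND a1
t4 = t3 NAND t2 = (a2 NAND a1) NAND (a1 XOR (a2 XOR a1))

(a2 NAND a1) NAND (a1 XOR (a2 XOR a1))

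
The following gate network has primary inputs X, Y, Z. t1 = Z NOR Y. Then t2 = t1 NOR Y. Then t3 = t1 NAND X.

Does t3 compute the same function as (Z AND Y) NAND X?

t1 = Z NOR Y
t3 = t1 NAND X = (Z NOR Y) NAND X
At X=1, Y=0, Z=0: circuit gives 0, formula gives 1.

No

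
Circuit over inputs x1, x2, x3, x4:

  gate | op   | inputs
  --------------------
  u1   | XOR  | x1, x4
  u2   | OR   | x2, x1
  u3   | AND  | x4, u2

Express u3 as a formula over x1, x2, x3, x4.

u2 = x2 OR x1
u3 = x4 AND u2 = x4 AND (x2 OR x1)

x4 AND (x2 OR x1)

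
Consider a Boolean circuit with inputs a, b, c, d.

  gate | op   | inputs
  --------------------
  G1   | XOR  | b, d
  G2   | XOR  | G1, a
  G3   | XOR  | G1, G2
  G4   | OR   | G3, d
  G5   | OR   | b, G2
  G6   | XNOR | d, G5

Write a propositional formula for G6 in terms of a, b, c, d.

d XNOR (b OR ((b XOR d) XOR a))

G1 = b XOR d
G2 = G1 XOR a = (b XOR d) XOR a
G5 = b OR G2 = b OR ((b XOR d) XOR a)
G6 = d XNOR G5 = d XNOR (b OR ((b XOR d) XOR a))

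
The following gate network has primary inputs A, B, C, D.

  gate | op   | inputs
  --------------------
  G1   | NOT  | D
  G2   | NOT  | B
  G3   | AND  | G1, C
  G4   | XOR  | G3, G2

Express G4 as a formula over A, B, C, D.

(NOT D AND C) XOR NOT B

G1 = NOT D
G2 = NOT B
G3 = G1 AND C = NOT D AND C
G4 = G3 XOR G2 = (NOT D AND C) XOR NOT B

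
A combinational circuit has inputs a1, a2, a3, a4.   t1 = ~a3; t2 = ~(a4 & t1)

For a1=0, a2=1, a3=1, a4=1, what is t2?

1

t1 = ~1 = 0
t2 = ~(1 & 0) = 1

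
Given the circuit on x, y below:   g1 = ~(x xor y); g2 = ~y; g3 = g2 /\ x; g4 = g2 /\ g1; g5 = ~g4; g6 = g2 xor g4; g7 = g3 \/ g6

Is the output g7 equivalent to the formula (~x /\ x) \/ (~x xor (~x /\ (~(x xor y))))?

No

g1 = ~(x xor y)
g2 = ~y
g3 = g2 /\ x = ~y /\ x
g4 = g2 /\ g1 = ~y /\ (~(x xor y))
g6 = g2 xor g4 = ~y xor (~y /\ (~(x xor y)))
g7 = g3 \/ g6 = (~y /\ x) \/ (~y xor (~y /\ (~(x xor y))))
At x=0, y=1: circuit gives 0, formula gives 1.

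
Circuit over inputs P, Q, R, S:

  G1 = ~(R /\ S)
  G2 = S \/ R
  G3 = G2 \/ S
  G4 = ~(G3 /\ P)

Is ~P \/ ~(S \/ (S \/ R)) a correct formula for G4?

Yes

G2 = S \/ R
G3 = G2 \/ S = (S \/ R) \/ S
G4 = ~(G3 /\ P) = ~(((S \/ R) \/ S) /\ P)
At P=1, Q=0, R=0, S=1: circuit gives 0, formula gives 0.
At P=0, Q=0, R=0, S=0: circuit gives 1, formula gives 1.
Agrees on all 16 inputs.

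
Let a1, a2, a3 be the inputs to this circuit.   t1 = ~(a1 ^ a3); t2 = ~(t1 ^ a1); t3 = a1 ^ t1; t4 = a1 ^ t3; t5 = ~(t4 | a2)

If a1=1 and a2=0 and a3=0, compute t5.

t1 = ~(1 ^ 0) = 0
t3 = 1 ^ 0 = 1
t4 = 1 ^ 1 = 0
t5 = ~(0 | 0) = 1

1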